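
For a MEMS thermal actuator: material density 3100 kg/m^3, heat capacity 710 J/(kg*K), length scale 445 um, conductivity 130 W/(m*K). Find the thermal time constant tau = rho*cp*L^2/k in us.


Step 1: Convert L to m: L = 445e-6 m
Step 2: L^2 = (445e-6)^2 = 1.98025e-07 m^2
Step 3: tau = 3100 * 710 * 1.98025e-07 / 130 = 3.35271558e-03 s
Step 4: Convert to microseconds (multiply by 1e6).
tau = 3352.716 us


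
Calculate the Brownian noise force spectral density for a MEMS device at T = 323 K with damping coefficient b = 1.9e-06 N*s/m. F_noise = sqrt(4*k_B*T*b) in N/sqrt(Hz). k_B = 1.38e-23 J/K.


Step 1: Compute 4 * k_B * T * b
= 4 * 1.38e-23 * 323 * 1.9e-06
= 3.3876e-26 N^2/Hz
Step 2: F_noise = sqrt(3.3876e-26)
F_noise = 1.84e-13 N/sqrt(Hz)


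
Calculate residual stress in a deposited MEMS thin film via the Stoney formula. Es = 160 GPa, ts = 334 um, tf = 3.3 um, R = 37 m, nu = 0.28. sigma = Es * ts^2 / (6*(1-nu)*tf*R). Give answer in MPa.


Step 1: Compute numerator: Es * ts^2 = 160 * 334^2 = 17848960 (GPa*um^2)
Step 2: Compute denominator (R in um): 6*(1-nu)*tf*R = 6*0.72*3.3*37e6 = 527472000.0 (um^2)
Step 3: sigma (GPa) = 17848960 / 527472000.0 = 3.3839e-02 GPa
Step 4: Convert to MPa (x1000): sigma = 33.8 MPa


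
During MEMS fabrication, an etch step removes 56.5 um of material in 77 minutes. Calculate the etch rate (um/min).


Step 1: Etch rate = depth / time
Step 2: rate = 56.5 / 77
rate = 0.734 um/min


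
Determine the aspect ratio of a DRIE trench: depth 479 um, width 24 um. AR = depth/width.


Step 1: AR = depth / width
Step 2: AR = 479 / 24
AR = 20.0


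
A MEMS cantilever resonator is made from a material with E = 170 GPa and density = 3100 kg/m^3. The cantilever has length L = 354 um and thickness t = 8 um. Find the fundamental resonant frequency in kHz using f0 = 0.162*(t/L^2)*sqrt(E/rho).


Step 1: Convert units to SI.
t_SI = 8e-6 m, L_SI = 354e-6 m
Step 2: Calculate sqrt(E/rho).
sqrt(170e9 / 3100) = 7405.32 m/s
Step 3: Compute f0.
f0 = 0.162 * 8e-6 / (354e-6)^2 * 7405.32 = 76584.8 Hz = 76.58 kHz


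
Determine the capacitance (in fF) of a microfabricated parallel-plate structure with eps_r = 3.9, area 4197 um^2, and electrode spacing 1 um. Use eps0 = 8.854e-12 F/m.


Step 1: Convert area to m^2: A = 4197e-12 m^2
Step 2: Convert gap to m: d = 1e-6 m
Step 3: C = eps0 * eps_r * A / d
C = 8.854e-12 * 3.9 * 4197e-12 / 1e-6
Step 4: Convert to fF (multiply by 1e15).
C = 144.92 fF


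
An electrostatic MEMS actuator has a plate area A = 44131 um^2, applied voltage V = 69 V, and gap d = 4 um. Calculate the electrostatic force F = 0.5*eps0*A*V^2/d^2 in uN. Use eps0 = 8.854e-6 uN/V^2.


Step 1: Identify parameters.
eps0 = 8.854e-6 uN/V^2, A = 44131 um^2, V = 69 V, d = 4 um
Step 2: Compute V^2 = 69^2 = 4761
Step 3: Compute d^2 = 4^2 = 16
Step 4: F = 0.5 * 8.854e-6 * 44131 * 4761 / 16
F = 58.134 uN


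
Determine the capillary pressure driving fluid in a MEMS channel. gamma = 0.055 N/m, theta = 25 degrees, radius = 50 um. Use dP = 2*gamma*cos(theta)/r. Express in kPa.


Step 1: cos(25 deg) = 0.9063
Step 2: Convert r to m: r = 50e-6 m
Step 3: dP = 2 * 0.055 * 0.9063 / 50e-6 = 1993.9 Pa
Step 4: Convert Pa to kPa (divide by 1000).
dP = 1.99 kPa


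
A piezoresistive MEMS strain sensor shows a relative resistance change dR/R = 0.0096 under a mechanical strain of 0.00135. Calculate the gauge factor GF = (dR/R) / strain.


Step 1: Identify values.
dR/R = 0.0096, strain = 0.00135
Step 2: GF = (dR/R) / strain = 0.0096 / 0.00135
GF = 7.1


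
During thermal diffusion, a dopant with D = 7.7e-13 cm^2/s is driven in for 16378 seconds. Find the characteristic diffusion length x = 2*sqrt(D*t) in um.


Step 1: Compute D*t = 7.7e-13 * 16378 = 1.261106e-08 cm^2
Step 2: sqrt(D*t) = 1.12299e-04 cm
Step 3: x = 2 * 1.12299e-04 cm = 2.24598e-04 cm
Step 4: Convert to um (1 cm = 1e4 um): x = 2.246 um


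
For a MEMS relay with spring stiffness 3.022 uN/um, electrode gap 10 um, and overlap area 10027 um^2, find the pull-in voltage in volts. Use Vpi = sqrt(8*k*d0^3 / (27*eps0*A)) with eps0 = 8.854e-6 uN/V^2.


Step 1: Compute numerator: 8 * k * d0^3 = 8 * 3.022 * 10^3 = 24176.0
Step 2: Compute denominator: 27 * eps0 * A = 27 * 8.854e-6 * 10027 = 2.397035
Step 3: Vpi = sqrt(24176.0 / 2.397035)
Vpi = 100.43 V


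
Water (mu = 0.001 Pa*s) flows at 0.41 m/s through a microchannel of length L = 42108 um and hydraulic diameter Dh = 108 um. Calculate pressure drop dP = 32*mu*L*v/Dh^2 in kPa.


Step 1: Convert to SI: L = 42108e-6 m, Dh = 108e-6 m
Step 2: dP = 32 * 0.001 * 42108e-6 * 0.41 / (108e-6)^2
Step 3: dP = 47364.28 Pa
Step 4: Convert to kPa: dP = 47.36 kPa


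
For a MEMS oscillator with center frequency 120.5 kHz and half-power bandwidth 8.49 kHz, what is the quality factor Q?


Step 1: Q = f0 / bandwidth
Step 2: Q = 120.5 / 8.49
Q = 14.2


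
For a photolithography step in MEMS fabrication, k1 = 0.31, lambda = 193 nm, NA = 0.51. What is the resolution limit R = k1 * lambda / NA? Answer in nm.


Step 1: Identify values: k1 = 0.31, lambda = 193 nm, NA = 0.51
Step 2: R = k1 * lambda / NA
R = 0.31 * 193 / 0.51
R = 117.3 nm


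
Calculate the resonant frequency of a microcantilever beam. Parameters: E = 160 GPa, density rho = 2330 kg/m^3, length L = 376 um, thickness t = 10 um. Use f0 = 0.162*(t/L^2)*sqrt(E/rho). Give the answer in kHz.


Step 1: Convert units to SI.
t_SI = 10e-6 m, L_SI = 376e-6 m
Step 2: Calculate sqrt(E/rho).
sqrt(160e9 / 2330) = 8286.71 m/s
Step 3: Compute f0.
f0 = 0.162 * 10e-6 / (376e-6)^2 * 8286.71 = 94955.8 Hz = 94.96 kHz


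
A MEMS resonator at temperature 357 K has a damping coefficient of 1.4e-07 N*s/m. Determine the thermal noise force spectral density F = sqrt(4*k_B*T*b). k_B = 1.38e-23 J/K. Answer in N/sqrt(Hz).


Step 1: Compute 4 * k_B * T * b
= 4 * 1.38e-23 * 357 * 1.4e-07
= 2.7589e-27 N^2/Hz
Step 2: F_noise = sqrt(2.7589e-27)
F_noise = 5.25e-14 N/sqrt(Hz)


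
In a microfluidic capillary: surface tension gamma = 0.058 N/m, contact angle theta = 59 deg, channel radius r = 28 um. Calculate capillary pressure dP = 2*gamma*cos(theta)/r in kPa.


Step 1: cos(59 deg) = 0.515
Step 2: Convert r to m: r = 28e-6 m
Step 3: dP = 2 * 0.058 * 0.515 / 28e-6 = 2133.6 Pa
Step 4: Convert Pa to kPa (divide by 1000).
dP = 2.13 kPa


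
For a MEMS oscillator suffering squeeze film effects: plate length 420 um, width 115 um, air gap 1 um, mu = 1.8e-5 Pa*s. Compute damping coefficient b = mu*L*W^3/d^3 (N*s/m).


Step 1: Convert to SI.
L = 420e-6 m, W = 115e-6 m, d = 1e-6 m
Step 2: W^3 = (115e-6)^3 = 1.52e-12 m^3
Step 3: d^3 = (1e-6)^3 = 1.00e-18 m^3
Step 4: b = 1.8e-5 * 420e-6 * 1.52e-12 / 1.00e-18
b = 1.15e-02 N*s/m


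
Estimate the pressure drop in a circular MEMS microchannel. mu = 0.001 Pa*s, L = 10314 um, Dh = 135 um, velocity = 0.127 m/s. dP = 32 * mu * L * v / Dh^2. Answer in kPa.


Step 1: Convert to SI: L = 10314e-6 m, Dh = 135e-6 m
Step 2: dP = 32 * 0.001 * 10314e-6 * 0.127 / (135e-6)^2
Step 3: dP = 2299.92 Pa
Step 4: Convert to kPa: dP = 2.3 kPa


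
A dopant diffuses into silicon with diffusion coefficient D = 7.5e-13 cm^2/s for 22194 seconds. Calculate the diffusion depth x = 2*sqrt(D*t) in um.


Step 1: Compute D*t = 7.5e-13 * 22194 = 1.66455e-08 cm^2
Step 2: sqrt(D*t) = 1.2902e-04 cm
Step 3: x = 2 * 1.2902e-04 cm = 2.5804e-04 cm
Step 4: Convert to um (1 cm = 1e4 um): x = 2.58 um


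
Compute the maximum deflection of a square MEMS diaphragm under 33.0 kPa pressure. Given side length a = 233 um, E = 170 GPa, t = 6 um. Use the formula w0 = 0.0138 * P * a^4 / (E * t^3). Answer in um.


Step 1: Convert pressure to compatible units (E is in GPa, so P in GPa).
P = 33.0 kPa = 33.0e-6 GPa
Step 2: Compute numerator: 0.0138 * P * a^4.
a^4 = 233^4 = 2947295521
numerator = 0.0138 * 33.0e-6 * 2947295521 = 1.3422e+03
Step 3: Compute denominator: E * t^3 = 170 * 6^3 = 36720
Step 4: w0 = numerator / denominator = 1.3422e+03 / 36720 = 0.0366 um


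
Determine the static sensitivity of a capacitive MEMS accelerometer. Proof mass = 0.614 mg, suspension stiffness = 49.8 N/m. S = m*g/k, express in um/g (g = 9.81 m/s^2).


Step 1: Convert mass: m = 0.614 mg = 6.14e-07 kg
Step 2: S = m * g / k = 6.14e-07 * 9.81 / 49.8
Step 3: S = 1.21e-07 m/g
Step 4: Convert to um/g: S = 0.121 um/g


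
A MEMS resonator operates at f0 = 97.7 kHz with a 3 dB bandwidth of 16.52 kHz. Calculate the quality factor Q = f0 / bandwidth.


Step 1: Q = f0 / bandwidth
Step 2: Q = 97.7 / 16.52
Q = 5.9


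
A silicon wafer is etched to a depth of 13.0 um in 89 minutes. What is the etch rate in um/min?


Step 1: Etch rate = depth / time
Step 2: rate = 13.0 / 89
rate = 0.146 um/min


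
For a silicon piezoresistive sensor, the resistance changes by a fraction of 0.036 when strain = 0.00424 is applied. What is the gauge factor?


Step 1: Identify values.
dR/R = 0.036, strain = 0.00424
Step 2: GF = (dR/R) / strain = 0.036 / 0.00424
GF = 8.5


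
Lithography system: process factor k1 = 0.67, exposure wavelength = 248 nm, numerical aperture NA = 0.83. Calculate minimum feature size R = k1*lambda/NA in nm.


Step 1: Identify values: k1 = 0.67, lambda = 248 nm, NA = 0.83
Step 2: R = k1 * lambda / NA
R = 0.67 * 248 / 0.83
R = 200.2 nm


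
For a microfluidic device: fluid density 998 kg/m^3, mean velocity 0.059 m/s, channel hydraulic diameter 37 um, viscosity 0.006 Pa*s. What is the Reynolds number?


Step 1: Convert Dh to meters: Dh = 37e-6 m
Step 2: Re = rho * v * Dh / mu
Re = 998 * 0.059 * 37e-6 / 0.006
Re = 0.363


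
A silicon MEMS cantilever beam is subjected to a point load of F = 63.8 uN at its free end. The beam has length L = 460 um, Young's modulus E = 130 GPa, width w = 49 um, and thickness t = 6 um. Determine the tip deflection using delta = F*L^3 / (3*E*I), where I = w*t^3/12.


Step 1: Calculate the second moment of area.
I = w * t^3 / 12 = 49 * 6^3 / 12 = 882.0 um^4
Step 2: Convert E to consistent units (1 GPa = 1000 uN/um^2).
E = 130 GPa = 130000 uN/um^2
Step 3: Calculate tip deflection.
delta = F * L^3 / (3 * E * I)
delta = 63.8 * 460^3 / (3 * 130000 * 882.0)
delta = 18.0535 um


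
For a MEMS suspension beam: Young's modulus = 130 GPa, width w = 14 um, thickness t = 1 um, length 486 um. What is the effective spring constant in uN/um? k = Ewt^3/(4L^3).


Step 1: Convert E to consistent units (1 GPa = 1000 uN/um^2).
E = 130 GPa = 130000 uN/um^2
Step 2: Compute t^3 = 1^3 = 1
Step 3: Compute L^3 = 486^3 = 114791256
Step 4: k = 130000 * 14 * 1 / (4 * 114791256)
k = 0.004 uN/um


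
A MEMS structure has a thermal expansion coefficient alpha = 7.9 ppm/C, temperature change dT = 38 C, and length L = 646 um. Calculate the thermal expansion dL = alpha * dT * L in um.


Step 1: Convert CTE: alpha = 7.9 ppm/C = 7.9e-6 /C
Step 2: dL = 7.9e-6 * 38 * 646
dL = 0.1939 um


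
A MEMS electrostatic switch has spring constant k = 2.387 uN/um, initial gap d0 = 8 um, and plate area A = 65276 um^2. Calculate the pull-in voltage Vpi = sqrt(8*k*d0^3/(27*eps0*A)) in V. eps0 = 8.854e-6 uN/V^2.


Step 1: Compute numerator: 8 * k * d0^3 = 8 * 2.387 * 8^3 = 9777.152
Step 2: Compute denominator: 27 * eps0 * A = 27 * 8.854e-6 * 65276 = 15.60475
Step 3: Vpi = sqrt(9777.152 / 15.60475)
Vpi = 25.03 V


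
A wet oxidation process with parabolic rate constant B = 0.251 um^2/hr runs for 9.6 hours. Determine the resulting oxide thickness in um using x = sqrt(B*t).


Step 1: Compute B*t = 0.251 * 9.6 = 2.4096
Step 2: x = sqrt(2.4096)
x = 1.552 um


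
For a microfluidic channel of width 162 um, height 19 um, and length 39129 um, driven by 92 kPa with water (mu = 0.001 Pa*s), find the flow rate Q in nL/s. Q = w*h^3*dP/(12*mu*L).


Step 1: Convert all dimensions to SI (meters).
w = 162e-6 m, h = 19e-6 m, L = 39129e-6 m, dP = 92e3 Pa
Step 2: Q = w * h^3 * dP / (12 * mu * L)
Q = 162e-6 * (19e-6)^3 * 92e3 / (12 * 0.001 * 39129e-6) = 2.1771264e-10 m^3/s
Step 3: Convert Q from m^3/s to nL/s (1 m^3 = 1e12 nL, so multiply by 1e12).
Q = 217.713 nL/s


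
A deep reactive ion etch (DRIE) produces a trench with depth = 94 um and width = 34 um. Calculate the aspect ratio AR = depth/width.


Step 1: AR = depth / width
Step 2: AR = 94 / 34
AR = 2.8


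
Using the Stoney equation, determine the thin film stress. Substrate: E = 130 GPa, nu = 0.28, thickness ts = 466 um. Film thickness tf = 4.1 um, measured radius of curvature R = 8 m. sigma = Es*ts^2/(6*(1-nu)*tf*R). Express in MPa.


Step 1: Compute numerator: Es * ts^2 = 130 * 466^2 = 28230280 (GPa*um^2)
Step 2: Compute denominator (R in um): 6*(1-nu)*tf*R = 6*0.72*4.1*8e6 = 141696000.0 (um^2)
Step 3: sigma (GPa) = 28230280 / 141696000.0 = 1.99231e-01 GPa
Step 4: Convert to MPa (x1000): sigma = 199.2 MPa


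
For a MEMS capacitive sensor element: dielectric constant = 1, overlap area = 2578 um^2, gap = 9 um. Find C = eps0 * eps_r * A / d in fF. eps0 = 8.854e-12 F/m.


Step 1: Convert area to m^2: A = 2578e-12 m^2
Step 2: Convert gap to m: d = 9e-6 m
Step 3: C = eps0 * eps_r * A / d
C = 8.854e-12 * 1 * 2578e-12 / 9e-6
Step 4: Convert to fF (multiply by 1e15).
C = 2.54 fF


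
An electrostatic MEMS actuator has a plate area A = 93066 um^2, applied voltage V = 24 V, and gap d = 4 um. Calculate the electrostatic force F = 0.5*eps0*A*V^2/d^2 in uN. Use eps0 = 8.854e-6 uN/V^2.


Step 1: Identify parameters.
eps0 = 8.854e-6 uN/V^2, A = 93066 um^2, V = 24 V, d = 4 um
Step 2: Compute V^2 = 24^2 = 576
Step 3: Compute d^2 = 4^2 = 16
Step 4: F = 0.5 * 8.854e-6 * 93066 * 576 / 16
F = 14.832 uN


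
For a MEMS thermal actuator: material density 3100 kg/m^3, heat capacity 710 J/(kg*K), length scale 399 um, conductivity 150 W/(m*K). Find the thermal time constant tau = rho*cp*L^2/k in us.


Step 1: Convert L to m: L = 399e-6 m
Step 2: L^2 = (399e-6)^2 = 1.59201e-07 m^2
Step 3: tau = 3100 * 710 * 1.59201e-07 / 150 = 2.33600934e-03 s
Step 4: Convert to microseconds (multiply by 1e6).
tau = 2336.009 us


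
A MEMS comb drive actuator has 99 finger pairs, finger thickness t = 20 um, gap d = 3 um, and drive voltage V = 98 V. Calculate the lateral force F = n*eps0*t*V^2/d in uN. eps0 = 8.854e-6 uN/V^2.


Step 1: Parameters: n=99, eps0=8.854e-6 uN/V^2, t=20 um, V=98 V, d=3 um
Step 2: V^2 = 9604
Step 3: F = 99 * 8.854e-6 * 20 * 9604 / 3
F = 56.122 uN


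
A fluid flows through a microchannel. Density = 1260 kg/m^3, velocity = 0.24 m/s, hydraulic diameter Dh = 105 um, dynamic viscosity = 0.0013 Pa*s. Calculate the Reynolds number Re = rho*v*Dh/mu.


Step 1: Convert Dh to meters: Dh = 105e-6 m
Step 2: Re = rho * v * Dh / mu
Re = 1260 * 0.24 * 105e-6 / 0.0013
Re = 24.425


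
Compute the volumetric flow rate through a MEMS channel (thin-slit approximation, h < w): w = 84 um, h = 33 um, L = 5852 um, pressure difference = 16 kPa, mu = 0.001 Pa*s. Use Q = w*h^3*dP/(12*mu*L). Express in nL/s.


Step 1: Convert all dimensions to SI (meters).
w = 84e-6 m, h = 33e-6 m, L = 5852e-6 m, dP = 16e3 Pa
Step 2: Q = w * h^3 * dP / (12 * mu * L)
Q = 84e-6 * (33e-6)^3 * 16e3 / (12 * 0.001 * 5852e-6) = 6.8778947e-10 m^3/s
Step 3: Convert Q from m^3/s to nL/s (1 m^3 = 1e12 nL, so multiply by 1e12).
Q = 687.789 nL/s


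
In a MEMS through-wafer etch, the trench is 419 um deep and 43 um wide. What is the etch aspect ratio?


Step 1: AR = depth / width
Step 2: AR = 419 / 43
AR = 9.7


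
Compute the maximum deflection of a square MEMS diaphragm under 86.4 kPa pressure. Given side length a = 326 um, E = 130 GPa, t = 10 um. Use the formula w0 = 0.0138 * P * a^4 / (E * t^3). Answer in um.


Step 1: Convert pressure to compatible units (E is in GPa, so P in GPa).
P = 86.4 kPa = 86.4e-6 GPa
Step 2: Compute numerator: 0.0138 * P * a^4.
a^4 = 326^4 = 11294588176
numerator = 0.0138 * 86.4e-6 * 11294588176 = 1.34668e+04
Step 3: Compute denominator: E * t^3 = 130 * 10^3 = 130000
Step 4: w0 = numerator / denominator = 1.34668e+04 / 130000 = 0.1036 um


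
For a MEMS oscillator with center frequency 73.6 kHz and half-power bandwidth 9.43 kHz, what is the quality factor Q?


Step 1: Q = f0 / bandwidth
Step 2: Q = 73.6 / 9.43
Q = 7.8


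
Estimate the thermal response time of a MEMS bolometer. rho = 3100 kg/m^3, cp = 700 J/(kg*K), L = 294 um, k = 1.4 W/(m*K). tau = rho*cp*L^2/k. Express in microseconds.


Step 1: Convert L to m: L = 294e-6 m
Step 2: L^2 = (294e-6)^2 = 8.6436e-08 m^2
Step 3: tau = 3100 * 700 * 8.6436e-08 / 1.4 = 1.339758e-01 s
Step 4: Convert to microseconds (multiply by 1e6).
tau = 133975.8 us


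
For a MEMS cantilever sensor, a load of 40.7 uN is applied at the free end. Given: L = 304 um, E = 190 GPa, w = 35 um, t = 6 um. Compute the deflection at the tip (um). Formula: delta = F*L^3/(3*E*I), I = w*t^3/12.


Step 1: Calculate the second moment of area.
I = w * t^3 / 12 = 35 * 6^3 / 12 = 630.0 um^4
Step 2: Convert E to consistent units (1 GPa = 1000 uN/um^2).
E = 190 GPa = 190000 uN/um^2
Step 3: Calculate tip deflection.
delta = F * L^3 / (3 * E * I)
delta = 40.7 * 304^3 / (3 * 190000 * 630.0)
delta = 3.1842 um


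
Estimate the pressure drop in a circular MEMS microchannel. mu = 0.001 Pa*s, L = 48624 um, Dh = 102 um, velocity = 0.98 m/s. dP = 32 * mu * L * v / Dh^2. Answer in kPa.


Step 1: Convert to SI: L = 48624e-6 m, Dh = 102e-6 m
Step 2: dP = 32 * 0.001 * 48624e-6 * 0.98 / (102e-6)^2
Step 3: dP = 146563.69 Pa
Step 4: Convert to kPa: dP = 146.56 kPa


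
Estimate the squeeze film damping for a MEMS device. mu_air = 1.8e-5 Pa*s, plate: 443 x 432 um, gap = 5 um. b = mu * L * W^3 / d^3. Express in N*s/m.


Step 1: Convert to SI.
L = 443e-6 m, W = 432e-6 m, d = 5e-6 m
Step 2: W^3 = (432e-6)^3 = 8.06e-11 m^3
Step 3: d^3 = (5e-6)^3 = 1.25e-16 m^3
Step 4: b = 1.8e-5 * 443e-6 * 8.06e-11 / 1.25e-16
b = 5.14e-03 N*s/m


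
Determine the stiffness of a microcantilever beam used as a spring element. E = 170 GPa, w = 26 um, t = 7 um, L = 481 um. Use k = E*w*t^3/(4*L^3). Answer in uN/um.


Step 1: Convert E to consistent units (1 GPa = 1000 uN/um^2).
E = 170 GPa = 170000 uN/um^2
Step 2: Compute t^3 = 7^3 = 343
Step 3: Compute L^3 = 481^3 = 111284641
Step 4: k = 170000 * 26 * 343 / (4 * 111284641)
k = 3.4058 uN/um


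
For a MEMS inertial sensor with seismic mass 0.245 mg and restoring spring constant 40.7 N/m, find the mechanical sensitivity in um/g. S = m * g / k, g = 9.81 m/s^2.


Step 1: Convert mass: m = 0.245 mg = 2.45e-07 kg
Step 2: S = m * g / k = 2.45e-07 * 9.81 / 40.7
Step 3: S = 5.91e-08 m/g
Step 4: Convert to um/g: S = 0.059 um/g


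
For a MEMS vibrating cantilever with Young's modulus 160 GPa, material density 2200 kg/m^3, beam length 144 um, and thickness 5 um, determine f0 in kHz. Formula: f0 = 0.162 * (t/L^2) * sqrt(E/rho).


Step 1: Convert units to SI.
t_SI = 5e-6 m, L_SI = 144e-6 m
Step 2: Calculate sqrt(E/rho).
sqrt(160e9 / 2200) = 8528.03 m/s
Step 3: Compute f0.
f0 = 0.162 * 5e-6 / (144e-6)^2 * 8528.03 = 333126.2 Hz = 333.13 kHz


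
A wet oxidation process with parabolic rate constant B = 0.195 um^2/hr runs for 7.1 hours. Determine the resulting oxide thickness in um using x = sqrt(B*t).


Step 1: Compute B*t = 0.195 * 7.1 = 1.3845
Step 2: x = sqrt(1.3845)
x = 1.177 um


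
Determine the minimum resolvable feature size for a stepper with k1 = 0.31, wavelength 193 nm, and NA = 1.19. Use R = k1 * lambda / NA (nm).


Step 1: Identify values: k1 = 0.31, lambda = 193 nm, NA = 1.19
Step 2: R = k1 * lambda / NA
R = 0.31 * 193 / 1.19
R = 50.3 nm


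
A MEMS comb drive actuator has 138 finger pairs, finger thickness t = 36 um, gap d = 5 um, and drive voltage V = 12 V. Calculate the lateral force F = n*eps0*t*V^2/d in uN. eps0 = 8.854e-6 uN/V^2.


Step 1: Parameters: n=138, eps0=8.854e-6 uN/V^2, t=36 um, V=12 V, d=5 um
Step 2: V^2 = 144
Step 3: F = 138 * 8.854e-6 * 36 * 144 / 5
F = 1.267 uN


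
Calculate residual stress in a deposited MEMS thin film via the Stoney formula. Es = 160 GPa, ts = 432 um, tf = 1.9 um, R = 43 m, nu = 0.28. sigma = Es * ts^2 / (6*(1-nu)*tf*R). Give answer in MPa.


Step 1: Compute numerator: Es * ts^2 = 160 * 432^2 = 29859840 (GPa*um^2)
Step 2: Compute denominator (R in um): 6*(1-nu)*tf*R = 6*0.72*1.9*43e6 = 352944000.0 (um^2)
Step 3: sigma (GPa) = 29859840 / 352944000.0 = 8.4602e-02 GPa
Step 4: Convert to MPa (x1000): sigma = 84.6 MPa


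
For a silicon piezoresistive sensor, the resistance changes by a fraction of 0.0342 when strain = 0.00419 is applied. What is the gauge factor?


Step 1: Identify values.
dR/R = 0.0342, strain = 0.00419
Step 2: GF = (dR/R) / strain = 0.0342 / 0.00419
GF = 8.2


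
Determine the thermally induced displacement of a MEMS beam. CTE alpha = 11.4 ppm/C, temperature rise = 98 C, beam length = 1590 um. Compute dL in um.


Step 1: Convert CTE: alpha = 11.4 ppm/C = 11.4e-6 /C
Step 2: dL = 11.4e-6 * 98 * 1590
dL = 1.7763 um


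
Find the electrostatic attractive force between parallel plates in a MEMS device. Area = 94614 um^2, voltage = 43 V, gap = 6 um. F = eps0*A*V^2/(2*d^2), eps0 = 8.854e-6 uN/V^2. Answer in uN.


Step 1: Identify parameters.
eps0 = 8.854e-6 uN/V^2, A = 94614 um^2, V = 43 V, d = 6 um
Step 2: Compute V^2 = 43^2 = 1849
Step 3: Compute d^2 = 6^2 = 36
Step 4: F = 0.5 * 8.854e-6 * 94614 * 1849 / 36
F = 21.513 uN


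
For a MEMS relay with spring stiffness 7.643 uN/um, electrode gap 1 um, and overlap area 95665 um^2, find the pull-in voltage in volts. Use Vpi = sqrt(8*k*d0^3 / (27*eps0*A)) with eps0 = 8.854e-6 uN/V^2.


Step 1: Compute numerator: 8 * k * d0^3 = 8 * 7.643 * 1^3 = 61.144
Step 2: Compute denominator: 27 * eps0 * A = 27 * 8.854e-6 * 95665 = 22.869484
Step 3: Vpi = sqrt(61.144 / 22.869484)
Vpi = 1.64 V


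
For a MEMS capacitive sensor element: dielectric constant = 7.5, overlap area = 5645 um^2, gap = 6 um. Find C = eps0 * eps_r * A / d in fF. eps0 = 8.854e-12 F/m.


Step 1: Convert area to m^2: A = 5645e-12 m^2
Step 2: Convert gap to m: d = 6e-6 m
Step 3: C = eps0 * eps_r * A / d
C = 8.854e-12 * 7.5 * 5645e-12 / 6e-6
Step 4: Convert to fF (multiply by 1e15).
C = 62.48 fF


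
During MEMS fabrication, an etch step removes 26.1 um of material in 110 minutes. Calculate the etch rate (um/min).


Step 1: Etch rate = depth / time
Step 2: rate = 26.1 / 110
rate = 0.237 um/min


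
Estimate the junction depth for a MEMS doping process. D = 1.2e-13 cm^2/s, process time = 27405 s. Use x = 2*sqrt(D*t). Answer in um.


Step 1: Compute D*t = 1.2e-13 * 27405 = 3.2886e-09 cm^2
Step 2: sqrt(D*t) = 5.73463e-05 cm
Step 3: x = 2 * 5.73463e-05 cm = 1.146926e-04 cm
Step 4: Convert to um (1 cm = 1e4 um): x = 1.147 um


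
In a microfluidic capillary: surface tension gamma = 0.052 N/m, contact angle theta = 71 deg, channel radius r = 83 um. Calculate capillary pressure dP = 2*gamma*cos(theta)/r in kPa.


Step 1: cos(71 deg) = 0.3256
Step 2: Convert r to m: r = 83e-6 m
Step 3: dP = 2 * 0.052 * 0.3256 / 83e-6 = 408.0 Pa
Step 4: Convert Pa to kPa (divide by 1000).
dP = 0.41 kPa


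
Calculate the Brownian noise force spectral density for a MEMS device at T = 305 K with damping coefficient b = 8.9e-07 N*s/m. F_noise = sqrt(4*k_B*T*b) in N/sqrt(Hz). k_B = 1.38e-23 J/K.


Step 1: Compute 4 * k_B * T * b
= 4 * 1.38e-23 * 305 * 8.9e-07
= 1.4984e-26 N^2/Hz
Step 2: F_noise = sqrt(1.4984e-26)
F_noise = 1.22e-13 N/sqrt(Hz)


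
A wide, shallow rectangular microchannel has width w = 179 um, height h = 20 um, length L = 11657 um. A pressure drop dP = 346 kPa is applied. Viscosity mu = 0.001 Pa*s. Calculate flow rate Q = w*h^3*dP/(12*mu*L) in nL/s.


Step 1: Convert all dimensions to SI (meters).
w = 179e-6 m, h = 20e-6 m, L = 11657e-6 m, dP = 346e3 Pa
Step 2: Q = w * h^3 * dP / (12 * mu * L)
Q = 179e-6 * (20e-6)^3 * 346e3 / (12 * 0.001 * 11657e-6) = 3.54202053e-09 m^3/s
Step 3: Convert Q from m^3/s to nL/s (1 m^3 = 1e12 nL, so multiply by 1e12).
Q = 3542.021 nL/s


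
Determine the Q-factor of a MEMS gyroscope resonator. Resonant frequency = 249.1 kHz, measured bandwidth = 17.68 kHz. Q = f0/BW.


Step 1: Q = f0 / bandwidth
Step 2: Q = 249.1 / 17.68
Q = 14.1


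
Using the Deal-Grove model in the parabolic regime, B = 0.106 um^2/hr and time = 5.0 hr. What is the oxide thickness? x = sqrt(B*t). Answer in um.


Step 1: Compute B*t = 0.106 * 5.0 = 0.53
Step 2: x = sqrt(0.53)
x = 0.728 um


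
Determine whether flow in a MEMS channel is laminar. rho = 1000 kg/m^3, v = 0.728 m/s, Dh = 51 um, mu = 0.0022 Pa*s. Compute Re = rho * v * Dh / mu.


Step 1: Convert Dh to meters: Dh = 51e-6 m
Step 2: Re = rho * v * Dh / mu
Re = 1000 * 0.728 * 51e-6 / 0.0022
Re = 16.876
Since Re = 16.876 is below ~2300, the flow is laminar.


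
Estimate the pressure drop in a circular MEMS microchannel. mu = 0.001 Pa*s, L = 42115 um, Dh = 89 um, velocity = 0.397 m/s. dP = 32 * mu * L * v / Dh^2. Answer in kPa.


Step 1: Convert to SI: L = 42115e-6 m, Dh = 89e-6 m
Step 2: dP = 32 * 0.001 * 42115e-6 * 0.397 / (89e-6)^2
Step 3: dP = 67545.63 Pa
Step 4: Convert to kPa: dP = 67.55 kPa


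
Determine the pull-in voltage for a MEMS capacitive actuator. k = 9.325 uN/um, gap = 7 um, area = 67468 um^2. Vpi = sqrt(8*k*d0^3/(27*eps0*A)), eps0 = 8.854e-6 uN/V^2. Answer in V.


Step 1: Compute numerator: 8 * k * d0^3 = 8 * 9.325 * 7^3 = 25587.8
Step 2: Compute denominator: 27 * eps0 * A = 27 * 8.854e-6 * 67468 = 16.128765
Step 3: Vpi = sqrt(25587.8 / 16.128765)
Vpi = 39.83 V


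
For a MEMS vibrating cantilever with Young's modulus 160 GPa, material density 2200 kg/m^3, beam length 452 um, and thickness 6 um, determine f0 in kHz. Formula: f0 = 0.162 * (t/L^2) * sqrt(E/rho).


Step 1: Convert units to SI.
t_SI = 6e-6 m, L_SI = 452e-6 m
Step 2: Calculate sqrt(E/rho).
sqrt(160e9 / 2200) = 8528.03 m/s
Step 3: Compute f0.
f0 = 0.162 * 6e-6 / (452e-6)^2 * 8528.03 = 40573.1 Hz = 40.57 kHz


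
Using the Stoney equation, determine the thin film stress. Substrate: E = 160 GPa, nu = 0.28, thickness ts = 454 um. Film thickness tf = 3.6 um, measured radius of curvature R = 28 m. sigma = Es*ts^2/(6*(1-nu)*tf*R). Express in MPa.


Step 1: Compute numerator: Es * ts^2 = 160 * 454^2 = 32978560 (GPa*um^2)
Step 2: Compute denominator (R in um): 6*(1-nu)*tf*R = 6*0.72*3.6*28e6 = 435456000.0 (um^2)
Step 3: sigma (GPa) = 32978560 / 435456000.0 = 7.5733e-02 GPa
Step 4: Convert to MPa (x1000): sigma = 75.7 MPa


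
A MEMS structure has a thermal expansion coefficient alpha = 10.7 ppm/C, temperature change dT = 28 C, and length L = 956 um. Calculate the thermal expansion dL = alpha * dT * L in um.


Step 1: Convert CTE: alpha = 10.7 ppm/C = 10.7e-6 /C
Step 2: dL = 10.7e-6 * 28 * 956
dL = 0.2864 um


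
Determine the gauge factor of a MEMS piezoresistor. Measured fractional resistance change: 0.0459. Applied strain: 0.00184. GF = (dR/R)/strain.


Step 1: Identify values.
dR/R = 0.0459, strain = 0.00184
Step 2: GF = (dR/R) / strain = 0.0459 / 0.00184
GF = 24.9


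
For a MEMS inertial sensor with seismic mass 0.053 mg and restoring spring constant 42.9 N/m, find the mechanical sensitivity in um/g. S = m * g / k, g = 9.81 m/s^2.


Step 1: Convert mass: m = 0.053 mg = 5.30e-08 kg
Step 2: S = m * g / k = 5.30e-08 * 9.81 / 42.9
Step 3: S = 1.21e-08 m/g
Step 4: Convert to um/g: S = 0.012 um/g


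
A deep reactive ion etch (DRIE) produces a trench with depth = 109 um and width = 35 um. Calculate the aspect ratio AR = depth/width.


Step 1: AR = depth / width
Step 2: AR = 109 / 35
AR = 3.1


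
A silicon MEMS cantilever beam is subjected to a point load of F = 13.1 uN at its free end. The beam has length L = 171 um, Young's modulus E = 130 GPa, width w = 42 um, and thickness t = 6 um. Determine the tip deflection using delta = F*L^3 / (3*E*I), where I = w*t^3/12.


Step 1: Calculate the second moment of area.
I = w * t^3 / 12 = 42 * 6^3 / 12 = 756.0 um^4
Step 2: Convert E to consistent units (1 GPa = 1000 uN/um^2).
E = 130 GPa = 130000 uN/um^2
Step 3: Calculate tip deflection.
delta = F * L^3 / (3 * E * I)
delta = 13.1 * 171^3 / (3 * 130000 * 756.0)
delta = 0.2222 um


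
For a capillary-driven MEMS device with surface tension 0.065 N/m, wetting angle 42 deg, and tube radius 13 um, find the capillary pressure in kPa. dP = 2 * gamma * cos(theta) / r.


Step 1: cos(42 deg) = 0.7431
Step 2: Convert r to m: r = 13e-6 m
Step 3: dP = 2 * 0.065 * 0.7431 / 13e-6 = 7431.0 Pa
Step 4: Convert Pa to kPa (divide by 1000).
dP = 7.43 kPa


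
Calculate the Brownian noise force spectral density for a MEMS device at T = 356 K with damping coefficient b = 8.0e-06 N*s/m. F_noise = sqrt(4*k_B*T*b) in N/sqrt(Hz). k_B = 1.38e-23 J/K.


Step 1: Compute 4 * k_B * T * b
= 4 * 1.38e-23 * 356 * 8.0e-06
= 1.5721e-25 N^2/Hz
Step 2: F_noise = sqrt(1.5721e-25)
F_noise = 3.96e-13 N/sqrt(Hz)


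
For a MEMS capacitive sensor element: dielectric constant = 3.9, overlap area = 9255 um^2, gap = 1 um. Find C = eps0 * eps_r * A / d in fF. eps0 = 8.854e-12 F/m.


Step 1: Convert area to m^2: A = 9255e-12 m^2
Step 2: Convert gap to m: d = 1e-6 m
Step 3: C = eps0 * eps_r * A / d
C = 8.854e-12 * 3.9 * 9255e-12 / 1e-6
Step 4: Convert to fF (multiply by 1e15).
C = 319.58 fF


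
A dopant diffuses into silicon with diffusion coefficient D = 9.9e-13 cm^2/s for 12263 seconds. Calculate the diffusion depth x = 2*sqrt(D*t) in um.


Step 1: Compute D*t = 9.9e-13 * 12263 = 1.214037e-08 cm^2
Step 2: sqrt(D*t) = 1.10183e-04 cm
Step 3: x = 2 * 1.10183e-04 cm = 2.20366e-04 cm
Step 4: Convert to um (1 cm = 1e4 um): x = 2.204 um


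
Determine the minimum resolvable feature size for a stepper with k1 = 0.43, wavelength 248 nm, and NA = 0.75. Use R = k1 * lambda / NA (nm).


Step 1: Identify values: k1 = 0.43, lambda = 248 nm, NA = 0.75
Step 2: R = k1 * lambda / NA
R = 0.43 * 248 / 0.75
R = 142.2 nm


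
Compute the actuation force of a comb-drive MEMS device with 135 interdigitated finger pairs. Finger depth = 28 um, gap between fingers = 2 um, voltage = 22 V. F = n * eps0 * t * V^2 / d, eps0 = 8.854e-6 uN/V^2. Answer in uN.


Step 1: Parameters: n=135, eps0=8.854e-6 uN/V^2, t=28 um, V=22 V, d=2 um
Step 2: V^2 = 484
Step 3: F = 135 * 8.854e-6 * 28 * 484 / 2
F = 8.099 uN


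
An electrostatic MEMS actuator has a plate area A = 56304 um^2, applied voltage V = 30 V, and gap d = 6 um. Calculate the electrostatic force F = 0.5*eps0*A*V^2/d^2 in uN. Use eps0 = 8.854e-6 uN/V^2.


Step 1: Identify parameters.
eps0 = 8.854e-6 uN/V^2, A = 56304 um^2, V = 30 V, d = 6 um
Step 2: Compute V^2 = 30^2 = 900
Step 3: Compute d^2 = 6^2 = 36
Step 4: F = 0.5 * 8.854e-6 * 56304 * 900 / 36
F = 6.231 uN


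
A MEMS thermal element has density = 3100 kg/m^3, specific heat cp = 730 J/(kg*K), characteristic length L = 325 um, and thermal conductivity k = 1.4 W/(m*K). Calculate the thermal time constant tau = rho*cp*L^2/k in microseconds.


Step 1: Convert L to m: L = 325e-6 m
Step 2: L^2 = (325e-6)^2 = 1.05625e-07 m^2
Step 3: tau = 3100 * 730 * 1.05625e-07 / 1.4 = 1.7073526786e-01 s
Step 4: Convert to microseconds (multiply by 1e6).
tau = 170735.268 us


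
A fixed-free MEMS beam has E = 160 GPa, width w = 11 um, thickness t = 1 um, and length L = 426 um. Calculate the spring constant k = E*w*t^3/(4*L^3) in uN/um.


Step 1: Convert E to consistent units (1 GPa = 1000 uN/um^2).
E = 160 GPa = 160000 uN/um^2
Step 2: Compute t^3 = 1^3 = 1
Step 3: Compute L^3 = 426^3 = 77308776
Step 4: k = 160000 * 11 * 1 / (4 * 77308776)
k = 0.0057 uN/um


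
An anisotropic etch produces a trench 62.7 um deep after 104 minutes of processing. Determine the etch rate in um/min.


Step 1: Etch rate = depth / time
Step 2: rate = 62.7 / 104
rate = 0.603 um/min


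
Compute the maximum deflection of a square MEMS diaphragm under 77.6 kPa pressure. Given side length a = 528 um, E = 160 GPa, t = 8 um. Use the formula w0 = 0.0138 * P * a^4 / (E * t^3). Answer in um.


Step 1: Convert pressure to compatible units (E is in GPa, so P in GPa).
P = 77.6 kPa = 77.6e-6 GPa
Step 2: Compute numerator: 0.0138 * P * a^4.
a^4 = 528^4 = 77720518656
numerator = 0.0138 * 77.6e-6 * 77720518656 = 8.32293e+04
Step 3: Compute denominator: E * t^3 = 160 * 8^3 = 81920
Step 4: w0 = numerator / denominator = 8.32293e+04 / 81920 = 1.016 um


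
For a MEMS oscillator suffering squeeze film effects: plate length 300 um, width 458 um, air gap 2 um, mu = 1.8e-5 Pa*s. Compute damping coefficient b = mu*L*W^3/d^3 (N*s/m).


Step 1: Convert to SI.
L = 300e-6 m, W = 458e-6 m, d = 2e-6 m
Step 2: W^3 = (458e-6)^3 = 9.61e-11 m^3
Step 3: d^3 = (2e-6)^3 = 8.00e-18 m^3
Step 4: b = 1.8e-5 * 300e-6 * 9.61e-11 / 8.00e-18
b = 6.48e-02 N*s/m


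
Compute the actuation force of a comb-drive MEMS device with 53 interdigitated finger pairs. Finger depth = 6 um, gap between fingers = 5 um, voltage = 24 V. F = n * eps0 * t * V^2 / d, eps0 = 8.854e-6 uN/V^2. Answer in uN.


Step 1: Parameters: n=53, eps0=8.854e-6 uN/V^2, t=6 um, V=24 V, d=5 um
Step 2: V^2 = 576
Step 3: F = 53 * 8.854e-6 * 6 * 576 / 5
F = 0.324 uN


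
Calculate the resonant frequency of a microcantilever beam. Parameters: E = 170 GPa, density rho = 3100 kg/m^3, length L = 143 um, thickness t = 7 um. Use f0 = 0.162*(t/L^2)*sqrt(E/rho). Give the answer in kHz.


Step 1: Convert units to SI.
t_SI = 7e-6 m, L_SI = 143e-6 m
Step 2: Calculate sqrt(E/rho).
sqrt(170e9 / 3100) = 7405.32 m/s
Step 3: Compute f0.
f0 = 0.162 * 7e-6 / (143e-6)^2 * 7405.32 = 410662.3 Hz = 410.66 kHz


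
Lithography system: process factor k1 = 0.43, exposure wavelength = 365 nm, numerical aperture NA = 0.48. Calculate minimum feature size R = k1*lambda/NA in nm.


Step 1: Identify values: k1 = 0.43, lambda = 365 nm, NA = 0.48
Step 2: R = k1 * lambda / NA
R = 0.43 * 365 / 0.48
R = 327.0 nm


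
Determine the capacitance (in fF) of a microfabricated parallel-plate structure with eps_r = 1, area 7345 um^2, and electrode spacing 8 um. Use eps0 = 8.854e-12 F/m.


Step 1: Convert area to m^2: A = 7345e-12 m^2
Step 2: Convert gap to m: d = 8e-6 m
Step 3: C = eps0 * eps_r * A / d
C = 8.854e-12 * 1 * 7345e-12 / 8e-6
Step 4: Convert to fF (multiply by 1e15).
C = 8.13 fF


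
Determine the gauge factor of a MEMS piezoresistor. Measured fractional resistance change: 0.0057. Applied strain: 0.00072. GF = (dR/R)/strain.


Step 1: Identify values.
dR/R = 0.0057, strain = 0.00072
Step 2: GF = (dR/R) / strain = 0.0057 / 0.00072
GF = 7.9


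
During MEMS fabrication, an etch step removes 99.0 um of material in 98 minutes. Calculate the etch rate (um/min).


Step 1: Etch rate = depth / time
Step 2: rate = 99.0 / 98
rate = 1.01 um/min


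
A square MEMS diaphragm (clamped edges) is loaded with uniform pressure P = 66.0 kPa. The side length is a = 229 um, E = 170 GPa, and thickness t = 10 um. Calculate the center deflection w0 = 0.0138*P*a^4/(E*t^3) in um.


Step 1: Convert pressure to compatible units (E is in GPa, so P in GPa).
P = 66.0 kPa = 66.0e-6 GPa
Step 2: Compute numerator: 0.0138 * P * a^4.
a^4 = 229^4 = 2750058481
numerator = 0.0138 * 66.0e-6 * 2750058481 = 2.5048e+03
Step 3: Compute denominator: E * t^3 = 170 * 10^3 = 170000
Step 4: w0 = numerator / denominator = 2.5048e+03 / 170000 = 0.0147 um


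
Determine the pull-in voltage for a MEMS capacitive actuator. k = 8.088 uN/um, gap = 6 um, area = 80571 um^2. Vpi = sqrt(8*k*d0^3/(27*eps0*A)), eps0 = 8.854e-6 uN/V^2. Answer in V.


Step 1: Compute numerator: 8 * k * d0^3 = 8 * 8.088 * 6^3 = 13976.064
Step 2: Compute denominator: 27 * eps0 * A = 27 * 8.854e-6 * 80571 = 19.261142
Step 3: Vpi = sqrt(13976.064 / 19.261142)
Vpi = 26.94 V


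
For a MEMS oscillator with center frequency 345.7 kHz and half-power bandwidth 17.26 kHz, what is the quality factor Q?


Step 1: Q = f0 / bandwidth
Step 2: Q = 345.7 / 17.26
Q = 20.0


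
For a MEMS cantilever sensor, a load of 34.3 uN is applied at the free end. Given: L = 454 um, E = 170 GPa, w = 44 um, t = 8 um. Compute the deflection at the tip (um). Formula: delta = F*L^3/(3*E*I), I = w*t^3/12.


Step 1: Calculate the second moment of area.
I = w * t^3 / 12 = 44 * 8^3 / 12 = 1877.3333 um^4
Step 2: Convert E to consistent units (1 GPa = 1000 uN/um^2).
E = 170 GPa = 170000 uN/um^2
Step 3: Calculate tip deflection.
delta = F * L^3 / (3 * E * I)
delta = 34.3 * 454^3 / (3 * 170000 * 1877.3333)
delta = 3.3524 um


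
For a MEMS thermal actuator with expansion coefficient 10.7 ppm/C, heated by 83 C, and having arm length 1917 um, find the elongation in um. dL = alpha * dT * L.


Step 1: Convert CTE: alpha = 10.7 ppm/C = 10.7e-6 /C
Step 2: dL = 10.7e-6 * 83 * 1917
dL = 1.7025 um


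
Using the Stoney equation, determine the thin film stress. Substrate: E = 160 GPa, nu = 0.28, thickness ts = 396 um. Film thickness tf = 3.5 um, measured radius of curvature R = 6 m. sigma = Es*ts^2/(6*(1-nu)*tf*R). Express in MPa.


Step 1: Compute numerator: Es * ts^2 = 160 * 396^2 = 25090560 (GPa*um^2)
Step 2: Compute denominator (R in um): 6*(1-nu)*tf*R = 6*0.72*3.5*6e6 = 90720000.0 (um^2)
Step 3: sigma (GPa) = 25090560 / 90720000.0 = 2.76571e-01 GPa
Step 4: Convert to MPa (x1000): sigma = 276.6 MPa


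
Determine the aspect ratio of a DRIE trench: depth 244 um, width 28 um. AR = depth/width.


Step 1: AR = depth / width
Step 2: AR = 244 / 28
AR = 8.7


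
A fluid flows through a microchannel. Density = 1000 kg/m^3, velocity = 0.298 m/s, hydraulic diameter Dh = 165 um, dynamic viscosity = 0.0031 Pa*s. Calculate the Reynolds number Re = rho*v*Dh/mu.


Step 1: Convert Dh to meters: Dh = 165e-6 m
Step 2: Re = rho * v * Dh / mu
Re = 1000 * 0.298 * 165e-6 / 0.0031
Re = 15.861


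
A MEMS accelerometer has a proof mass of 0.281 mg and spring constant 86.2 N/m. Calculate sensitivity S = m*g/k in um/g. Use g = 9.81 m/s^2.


Step 1: Convert mass: m = 0.281 mg = 2.81e-07 kg
Step 2: S = m * g / k = 2.81e-07 * 9.81 / 86.2
Step 3: S = 3.20e-08 m/g
Step 4: Convert to um/g: S = 0.032 um/g


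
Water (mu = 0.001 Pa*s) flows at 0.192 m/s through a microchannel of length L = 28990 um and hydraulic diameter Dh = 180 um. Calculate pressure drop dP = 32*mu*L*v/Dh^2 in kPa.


Step 1: Convert to SI: L = 28990e-6 m, Dh = 180e-6 m
Step 2: dP = 32 * 0.001 * 28990e-6 * 0.192 / (180e-6)^2
Step 3: dP = 5497.36 Pa
Step 4: Convert to kPa: dP = 5.5 kPa


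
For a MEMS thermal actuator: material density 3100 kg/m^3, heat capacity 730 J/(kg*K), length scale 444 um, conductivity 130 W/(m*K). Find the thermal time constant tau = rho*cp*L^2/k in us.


Step 1: Convert L to m: L = 444e-6 m
Step 2: L^2 = (444e-6)^2 = 1.97136e-07 m^2
Step 3: tau = 3100 * 730 * 1.97136e-07 / 130 = 3.43168283e-03 s
Step 4: Convert to microseconds (multiply by 1e6).
tau = 3431.683 us


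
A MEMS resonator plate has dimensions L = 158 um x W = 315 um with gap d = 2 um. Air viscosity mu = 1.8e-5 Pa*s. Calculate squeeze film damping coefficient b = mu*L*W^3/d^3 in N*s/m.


Step 1: Convert to SI.
L = 158e-6 m, W = 315e-6 m, d = 2e-6 m
Step 2: W^3 = (315e-6)^3 = 3.13e-11 m^3
Step 3: d^3 = (2e-6)^3 = 8.00e-18 m^3
Step 4: b = 1.8e-5 * 158e-6 * 3.13e-11 / 8.00e-18
b = 1.11e-02 N*s/m


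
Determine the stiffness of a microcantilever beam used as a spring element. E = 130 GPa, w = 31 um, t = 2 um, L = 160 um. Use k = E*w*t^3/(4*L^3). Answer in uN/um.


Step 1: Convert E to consistent units (1 GPa = 1000 uN/um^2).
E = 130 GPa = 130000 uN/um^2
Step 2: Compute t^3 = 2^3 = 8
Step 3: Compute L^3 = 160^3 = 4096000
Step 4: k = 130000 * 31 * 8 / (4 * 4096000)
k = 1.9678 uN/um


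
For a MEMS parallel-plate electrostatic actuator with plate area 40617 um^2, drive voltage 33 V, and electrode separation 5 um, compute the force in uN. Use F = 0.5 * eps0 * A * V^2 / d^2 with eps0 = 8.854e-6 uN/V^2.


Step 1: Identify parameters.
eps0 = 8.854e-6 uN/V^2, A = 40617 um^2, V = 33 V, d = 5 um
Step 2: Compute V^2 = 33^2 = 1089
Step 3: Compute d^2 = 5^2 = 25
Step 4: F = 0.5 * 8.854e-6 * 40617 * 1089 / 25
F = 7.833 uN


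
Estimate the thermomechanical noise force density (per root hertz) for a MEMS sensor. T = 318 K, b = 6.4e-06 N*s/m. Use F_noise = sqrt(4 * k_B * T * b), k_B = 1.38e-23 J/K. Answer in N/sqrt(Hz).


Step 1: Compute 4 * k_B * T * b
= 4 * 1.38e-23 * 318 * 6.4e-06
= 1.1234e-25 N^2/Hz
Step 2: F_noise = sqrt(1.1234e-25)
F_noise = 3.35e-13 N/sqrt(Hz)
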